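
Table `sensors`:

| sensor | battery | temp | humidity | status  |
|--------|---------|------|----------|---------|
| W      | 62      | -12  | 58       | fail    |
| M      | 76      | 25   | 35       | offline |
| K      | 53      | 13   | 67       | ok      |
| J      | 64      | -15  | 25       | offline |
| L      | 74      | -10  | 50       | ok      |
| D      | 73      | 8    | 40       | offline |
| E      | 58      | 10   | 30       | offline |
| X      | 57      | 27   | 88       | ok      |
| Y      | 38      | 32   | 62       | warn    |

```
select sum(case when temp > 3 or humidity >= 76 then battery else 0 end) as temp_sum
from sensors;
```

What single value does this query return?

sensor=W: ✗
sensor=M: ✓ → 76
sensor=K: ✓ → 53
sensor=J: ✗
sensor=L: ✗
sensor=D: ✓ → 73
sensor=E: ✓ → 58
sensor=X: ✓ → 57
sensor=Y: ✓ → 38
temp_sum = 76 + 53 + 73 + 58 + 57 + 38 = 355

355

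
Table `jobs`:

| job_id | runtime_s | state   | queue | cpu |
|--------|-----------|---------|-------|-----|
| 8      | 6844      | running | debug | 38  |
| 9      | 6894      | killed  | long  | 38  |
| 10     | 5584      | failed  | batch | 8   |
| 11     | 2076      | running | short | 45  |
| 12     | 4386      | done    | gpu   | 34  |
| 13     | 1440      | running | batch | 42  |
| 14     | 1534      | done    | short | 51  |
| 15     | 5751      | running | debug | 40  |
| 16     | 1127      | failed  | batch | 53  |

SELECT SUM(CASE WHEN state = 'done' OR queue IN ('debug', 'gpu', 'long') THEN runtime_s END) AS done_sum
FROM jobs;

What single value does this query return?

job_id=8: ✓ → 6844
job_id=9: ✓ → 6894
job_id=10: ✗
job_id=11: ✗
job_id=12: ✓ → 4386
job_id=13: ✗
job_id=14: ✓ → 1534
job_id=15: ✓ → 5751
job_id=16: ✗
done_sum = 6844 + 6894 + 4386 + 1534 + 5751 = 25409

25409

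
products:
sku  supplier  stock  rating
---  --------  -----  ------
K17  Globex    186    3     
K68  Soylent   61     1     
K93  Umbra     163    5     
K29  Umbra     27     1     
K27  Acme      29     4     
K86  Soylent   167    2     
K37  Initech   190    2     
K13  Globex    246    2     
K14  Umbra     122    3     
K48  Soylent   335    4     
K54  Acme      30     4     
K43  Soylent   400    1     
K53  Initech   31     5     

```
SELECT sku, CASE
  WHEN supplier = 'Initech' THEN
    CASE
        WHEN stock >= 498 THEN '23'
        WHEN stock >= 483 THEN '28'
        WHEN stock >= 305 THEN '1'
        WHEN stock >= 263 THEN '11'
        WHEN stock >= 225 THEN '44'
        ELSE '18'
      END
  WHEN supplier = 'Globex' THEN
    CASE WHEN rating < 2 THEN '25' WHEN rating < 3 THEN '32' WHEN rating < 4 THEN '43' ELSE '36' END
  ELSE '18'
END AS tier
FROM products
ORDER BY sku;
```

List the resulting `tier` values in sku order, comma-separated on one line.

sku=K13: supplier='Globex' → inner[rating < 3] → 32
sku=K14: supplier='Umbra' → outer ELSE → 18
sku=K17: supplier='Globex' → inner[rating < 4] → 43
sku=K27: supplier='Acme' → outer ELSE → 18
sku=K29: supplier='Umbra' → outer ELSE → 18
sku=K37: supplier='Initech' → inner[ELSE] → 18
sku=K43: supplier='Soylent' → outer ELSE → 18
sku=K48: supplier='Soylent' → outer ELSE → 18
sku=K53: supplier='Initech' → inner[ELSE] → 18
sku=K54: supplier='Acme' → outer ELSE → 18
sku=K68: supplier='Soylent' → outer ELSE → 18
sku=K86: supplier='Soylent' → outer ELSE → 18
sku=K93: supplier='Umbra' → outer ELSE → 18

32, 18, 43, 18, 18, 18, 18, 18, 18, 18, 18, 18, 18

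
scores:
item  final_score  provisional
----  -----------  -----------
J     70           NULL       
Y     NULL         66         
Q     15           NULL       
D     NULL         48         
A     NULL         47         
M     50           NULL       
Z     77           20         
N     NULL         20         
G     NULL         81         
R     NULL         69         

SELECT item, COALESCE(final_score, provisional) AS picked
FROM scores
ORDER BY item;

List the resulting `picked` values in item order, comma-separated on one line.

47, 48, 81, 70, 50, 20, 15, 69, 66, 77

item=A: final_score=NULL, provisional=47 → 47
item=D: final_score=NULL, provisional=48 → 48
item=G: final_score=NULL, provisional=81 → 81
item=J: final_score=70 → 70
item=M: final_score=50 → 50
item=N: final_score=NULL, provisional=20 → 20
item=Q: final_score=15 → 15
item=R: final_score=NULL, provisional=69 → 69
item=Y: final_score=NULL, provisional=66 → 66
item=Z: final_score=77 → 77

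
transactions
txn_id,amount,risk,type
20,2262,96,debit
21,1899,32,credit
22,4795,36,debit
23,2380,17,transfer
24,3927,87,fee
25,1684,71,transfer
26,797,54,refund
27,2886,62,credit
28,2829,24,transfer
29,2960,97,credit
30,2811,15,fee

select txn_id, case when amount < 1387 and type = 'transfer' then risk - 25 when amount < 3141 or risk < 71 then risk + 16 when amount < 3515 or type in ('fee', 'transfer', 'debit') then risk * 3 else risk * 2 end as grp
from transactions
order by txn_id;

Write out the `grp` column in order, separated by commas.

txn_id=20: amount < 3141 or risk < 71 → 112
txn_id=21: amount < 3141 or risk < 71 → 48
txn_id=22: amount < 3141 or risk < 71 → 52
txn_id=23: amount < 3141 or risk < 71 → 33
txn_id=24: amount < 3515 or type in ('fee', 'transfer', 'debit') → 261
txn_id=25: amount < 3141 or risk < 71 → 87
txn_id=26: amount < 3141 or risk < 71 → 70
txn_id=27: amount < 3141 or risk < 71 → 78
txn_id=28: amount < 3141 or risk < 71 → 40
txn_id=29: amount < 3141 or risk < 71 → 113
txn_id=30: amount < 3141 or risk < 71 → 31

112, 48, 52, 33, 261, 87, 70, 78, 40, 113, 31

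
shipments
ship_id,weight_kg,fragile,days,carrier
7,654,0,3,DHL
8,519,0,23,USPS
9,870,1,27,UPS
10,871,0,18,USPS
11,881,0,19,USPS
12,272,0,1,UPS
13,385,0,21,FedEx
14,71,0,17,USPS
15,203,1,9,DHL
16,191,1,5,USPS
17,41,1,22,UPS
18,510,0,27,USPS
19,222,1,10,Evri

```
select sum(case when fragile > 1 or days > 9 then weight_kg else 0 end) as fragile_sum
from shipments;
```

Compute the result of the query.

ship_id=7: ✗
ship_id=8: ✓ → 519
ship_id=9: ✓ → 870
ship_id=10: ✓ → 871
ship_id=11: ✓ → 881
ship_id=12: ✗
ship_id=13: ✓ → 385
ship_id=14: ✓ → 71
ship_id=15: ✗
ship_id=16: ✗
ship_id=17: ✓ → 41
ship_id=18: ✓ → 510
ship_id=19: ✓ → 222
fragile_sum = 519 + 870 + 871 + 881 + 385 + 71 + 41 + 510 + 222 = 4370

4370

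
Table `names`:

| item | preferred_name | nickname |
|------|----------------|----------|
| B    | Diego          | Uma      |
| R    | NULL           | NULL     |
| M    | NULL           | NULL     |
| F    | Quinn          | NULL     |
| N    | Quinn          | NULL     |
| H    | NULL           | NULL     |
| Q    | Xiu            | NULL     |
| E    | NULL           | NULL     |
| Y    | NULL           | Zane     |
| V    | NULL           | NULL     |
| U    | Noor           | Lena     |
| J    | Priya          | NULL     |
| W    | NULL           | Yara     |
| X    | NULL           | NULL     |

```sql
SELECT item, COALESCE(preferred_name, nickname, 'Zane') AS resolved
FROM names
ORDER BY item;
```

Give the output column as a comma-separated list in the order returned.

item=B: preferred_name=Diego → Diego
item=E: preferred_name=NULL, nickname=NULL, → literal Zane → Zane
item=F: preferred_name=Quinn → Quinn
item=H: preferred_name=NULL, nickname=NULL, → literal Zane → Zane
item=J: preferred_name=Priya → Priya
item=M: preferred_name=NULL, nickname=NULL, → literal Zane → Zane
item=N: preferred_name=Quinn → Quinn
item=Q: preferred_name=Xiu → Xiu
item=R: preferred_name=NULL, nickname=NULL, → literal Zane → Zane
item=U: preferred_name=Noor → Noor
item=V: preferred_name=NULL, nickname=NULL, → literal Zane → Zane
item=W: preferred_name=NULL, nickname=Yara → Yara
item=X: preferred_name=NULL, nickname=NULL, → literal Zane → Zane
item=Y: preferred_name=NULL, nickname=Zane → Zane

Diego, Zane, Quinn, Zane, Priya, Zane, Quinn, Xiu, Zane, Noor, Zane, Yara, Zane, Zane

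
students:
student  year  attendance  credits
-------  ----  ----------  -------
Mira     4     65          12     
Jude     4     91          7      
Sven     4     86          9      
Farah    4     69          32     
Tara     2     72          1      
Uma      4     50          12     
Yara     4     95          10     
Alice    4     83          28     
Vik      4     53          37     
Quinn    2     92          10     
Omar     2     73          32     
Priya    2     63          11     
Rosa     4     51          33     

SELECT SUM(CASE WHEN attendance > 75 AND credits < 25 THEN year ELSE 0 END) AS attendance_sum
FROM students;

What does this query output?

14

student=Mira: ✗
student=Jude: ✓ → 4
student=Sven: ✓ → 4
student=Farah: ✗
student=Tara: ✗
student=Uma: ✗
student=Yara: ✓ → 4
student=Alice: ✗
student=Vik: ✗
student=Quinn: ✓ → 2
student=Omar: ✗
student=Priya: ✗
student=Rosa: ✗
attendance_sum = 4 + 4 + 4 + 2 = 14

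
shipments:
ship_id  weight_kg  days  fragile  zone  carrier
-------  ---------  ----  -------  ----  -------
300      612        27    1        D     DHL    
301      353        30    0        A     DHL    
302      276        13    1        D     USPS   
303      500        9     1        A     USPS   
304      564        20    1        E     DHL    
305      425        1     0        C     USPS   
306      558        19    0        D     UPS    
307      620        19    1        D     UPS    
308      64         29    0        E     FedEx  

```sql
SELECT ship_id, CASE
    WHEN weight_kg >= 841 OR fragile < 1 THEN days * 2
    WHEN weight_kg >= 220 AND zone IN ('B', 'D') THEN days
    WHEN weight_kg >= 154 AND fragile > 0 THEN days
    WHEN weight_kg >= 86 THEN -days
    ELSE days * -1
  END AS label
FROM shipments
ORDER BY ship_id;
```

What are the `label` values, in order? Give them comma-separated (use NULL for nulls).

27, 60, 13, 9, 20, 2, 38, 19, 58

ship_id=300: weight_kg >= 220 AND zone IN ('B', 'D') → 27
ship_id=301: weight_kg >= 841 OR fragile < 1 → 60
ship_id=302: weight_kg >= 220 AND zone IN ('B', 'D') → 13
ship_id=303: weight_kg >= 154 AND fragile > 0 → 9
ship_id=304: weight_kg >= 154 AND fragile > 0 → 20
ship_id=305: weight_kg >= 841 OR fragile < 1 → 2
ship_id=306: weight_kg >= 841 OR fragile < 1 → 38
ship_id=307: weight_kg >= 220 AND zone IN ('B', 'D') → 19
ship_id=308: weight_kg >= 841 OR fragile < 1 → 58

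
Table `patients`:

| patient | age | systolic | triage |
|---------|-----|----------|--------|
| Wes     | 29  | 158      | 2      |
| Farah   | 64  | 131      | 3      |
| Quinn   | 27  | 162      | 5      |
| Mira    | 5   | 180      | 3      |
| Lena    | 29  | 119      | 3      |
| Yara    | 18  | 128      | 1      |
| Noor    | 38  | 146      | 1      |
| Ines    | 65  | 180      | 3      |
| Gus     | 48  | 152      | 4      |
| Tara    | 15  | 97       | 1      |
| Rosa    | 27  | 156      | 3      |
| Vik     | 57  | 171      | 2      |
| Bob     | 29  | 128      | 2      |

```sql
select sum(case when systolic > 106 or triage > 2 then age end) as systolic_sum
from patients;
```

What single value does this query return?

436

patient=Wes: ✓ → 29
patient=Farah: ✓ → 64
patient=Quinn: ✓ → 27
patient=Mira: ✓ → 5
patient=Lena: ✓ → 29
patient=Yara: ✓ → 18
patient=Noor: ✓ → 38
patient=Ines: ✓ → 65
patient=Gus: ✓ → 48
patient=Tara: ✗
patient=Rosa: ✓ → 27
patient=Vik: ✓ → 57
patient=Bob: ✓ → 29
systolic_sum = 29 + 64 + 27 + 5 + 29 + 18 + 38 + 65 + 48 + 27 + 57 + 29 = 436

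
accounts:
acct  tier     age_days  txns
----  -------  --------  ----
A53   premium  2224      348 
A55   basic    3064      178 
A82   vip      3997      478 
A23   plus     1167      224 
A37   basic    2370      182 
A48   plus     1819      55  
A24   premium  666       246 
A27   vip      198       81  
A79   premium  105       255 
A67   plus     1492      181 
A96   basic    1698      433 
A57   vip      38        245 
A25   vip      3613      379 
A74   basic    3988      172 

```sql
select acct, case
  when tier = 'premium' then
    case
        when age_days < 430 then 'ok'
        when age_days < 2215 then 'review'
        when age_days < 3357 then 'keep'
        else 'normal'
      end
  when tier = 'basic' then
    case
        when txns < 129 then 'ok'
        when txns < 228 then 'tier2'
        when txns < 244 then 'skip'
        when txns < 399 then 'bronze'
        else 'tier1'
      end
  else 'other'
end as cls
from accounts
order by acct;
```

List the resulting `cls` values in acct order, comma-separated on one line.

other, review, other, other, tier2, other, keep, tier2, other, other, tier2, ok, other, tier1

acct=A23: tier='plus' → outer ELSE → other
acct=A24: tier='premium' → inner[age_days < 2215] → review
acct=A25: tier='vip' → outer ELSE → other
acct=A27: tier='vip' → outer ELSE → other
acct=A37: tier='basic' → inner[txns < 228] → tier2
acct=A48: tier='plus' → outer ELSE → other
acct=A53: tier='premium' → inner[age_days < 3357] → keep
acct=A55: tier='basic' → inner[txns < 228] → tier2
acct=A57: tier='vip' → outer ELSE → other
acct=A67: tier='plus' → outer ELSE → other
acct=A74: tier='basic' → inner[txns < 228] → tier2
acct=A79: tier='premium' → inner[age_days < 430] → ok
acct=A82: tier='vip' → outer ELSE → other
acct=A96: tier='basic' → inner[ELSE] → tier1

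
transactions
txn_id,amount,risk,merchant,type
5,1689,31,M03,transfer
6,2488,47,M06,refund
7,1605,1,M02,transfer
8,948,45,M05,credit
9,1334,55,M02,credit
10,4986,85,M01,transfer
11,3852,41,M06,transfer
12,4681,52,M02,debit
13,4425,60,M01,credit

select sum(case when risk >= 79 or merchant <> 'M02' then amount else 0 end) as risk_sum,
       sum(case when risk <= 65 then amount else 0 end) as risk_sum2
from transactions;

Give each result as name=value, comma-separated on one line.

[risk_sum: risk >= 79 or merchant <> 'M02']
txn_id=5: ✓ → 1689
txn_id=6: ✓ → 2488
txn_id=7: ✗
txn_id=8: ✓ → 948
txn_id=9: ✗
txn_id=10: ✓ → 4986
txn_id=11: ✓ → 3852
txn_id=12: ✗
txn_id=13: ✓ → 4425
risk_sum = 1689 + 2488 + 948 + 4986 + 3852 + 4425 = 18388
—
[risk_sum2: risk <= 65]
txn_id=5: ✓ → 1689
txn_id=6: ✓ → 2488
txn_id=7: ✓ → 1605
txn_id=8: ✓ → 948
txn_id=9: ✓ → 1334
txn_id=10: ✗
txn_id=11: ✓ → 3852
txn_id=12: ✓ → 4681
txn_id=13: ✓ → 4425
risk_sum2 = 1689 + 2488 + 1605 + 948 + 1334 + 3852 + 4681 + 4425 = 21022

risk_sum=18388, risk_sum2=21022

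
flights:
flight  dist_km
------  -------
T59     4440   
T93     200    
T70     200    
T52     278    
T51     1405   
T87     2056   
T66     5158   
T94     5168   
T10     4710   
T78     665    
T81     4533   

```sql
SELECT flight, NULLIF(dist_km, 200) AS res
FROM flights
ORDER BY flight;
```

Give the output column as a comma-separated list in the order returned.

4710, 1405, 278, 4440, 5158, NULL, 665, 4533, 2056, NULL, 5168

flight=T10: dist_km=4710 vs 200: differ → 4710
flight=T51: dist_km=1405 vs 200: differ → 1405
flight=T52: dist_km=278 vs 200: differ → 278
flight=T59: dist_km=4440 vs 200: differ → 4440
flight=T66: dist_km=5158 vs 200: differ → 5158
flight=T70: dist_km=200 vs 200: equal → NULL
flight=T78: dist_km=665 vs 200: differ → 665
flight=T81: dist_km=4533 vs 200: differ → 4533
flight=T87: dist_km=2056 vs 200: differ → 2056
flight=T93: dist_km=200 vs 200: equal → NULL
flight=T94: dist_km=5168 vs 200: differ → 5168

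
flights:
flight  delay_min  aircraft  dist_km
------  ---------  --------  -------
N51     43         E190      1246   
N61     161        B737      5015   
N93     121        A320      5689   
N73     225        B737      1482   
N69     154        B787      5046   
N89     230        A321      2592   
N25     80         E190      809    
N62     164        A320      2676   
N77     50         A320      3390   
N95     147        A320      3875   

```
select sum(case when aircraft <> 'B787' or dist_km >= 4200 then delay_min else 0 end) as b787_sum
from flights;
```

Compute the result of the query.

flight=N51: ✓ → 43
flight=N61: ✓ → 161
flight=N93: ✓ → 121
flight=N73: ✓ → 225
flight=N69: ✓ → 154
flight=N89: ✓ → 230
flight=N25: ✓ → 80
flight=N62: ✓ → 164
flight=N77: ✓ → 50
flight=N95: ✓ → 147
b787_sum = 43 + 161 + 121 + 225 + 154 + 230 + 80 + 164 + 50 + 147 = 1375

1375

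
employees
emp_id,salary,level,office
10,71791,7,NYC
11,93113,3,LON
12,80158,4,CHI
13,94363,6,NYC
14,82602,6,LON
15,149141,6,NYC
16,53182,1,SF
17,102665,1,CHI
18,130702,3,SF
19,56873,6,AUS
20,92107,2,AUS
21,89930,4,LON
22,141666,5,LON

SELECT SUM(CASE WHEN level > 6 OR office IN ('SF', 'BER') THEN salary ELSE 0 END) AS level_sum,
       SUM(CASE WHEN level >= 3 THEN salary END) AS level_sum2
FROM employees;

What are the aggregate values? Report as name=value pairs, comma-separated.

[level_sum: level > 6 OR office IN ('SF', 'BER')]
emp_id=10: ✓ → 71791
emp_id=11: ✗
emp_id=12: ✗
emp_id=13: ✗
emp_id=14: ✗
emp_id=15: ✗
emp_id=16: ✓ → 53182
emp_id=17: ✗
emp_id=18: ✓ → 130702
emp_id=19: ✗
emp_id=20: ✗
emp_id=21: ✗
emp_id=22: ✗
level_sum = 71791 + 53182 + 130702 = 255675
—
[level_sum2: level >= 3]
emp_id=10: ✓ → 71791
emp_id=11: ✓ → 93113
emp_id=12: ✓ → 80158
emp_id=13: ✓ → 94363
emp_id=14: ✓ → 82602
emp_id=15: ✓ → 149141
emp_id=16: ✗
emp_id=17: ✗
emp_id=18: ✓ → 130702
emp_id=19: ✓ → 56873
emp_id=20: ✗
emp_id=21: ✓ → 89930
emp_id=22: ✓ → 141666
level_sum2 = 71791 + 93113 + 80158 + 94363 + 82602 + 149141 + 130702 + 56873 + 89930 + 141666 = 990339

level_sum=255675, level_sum2=990339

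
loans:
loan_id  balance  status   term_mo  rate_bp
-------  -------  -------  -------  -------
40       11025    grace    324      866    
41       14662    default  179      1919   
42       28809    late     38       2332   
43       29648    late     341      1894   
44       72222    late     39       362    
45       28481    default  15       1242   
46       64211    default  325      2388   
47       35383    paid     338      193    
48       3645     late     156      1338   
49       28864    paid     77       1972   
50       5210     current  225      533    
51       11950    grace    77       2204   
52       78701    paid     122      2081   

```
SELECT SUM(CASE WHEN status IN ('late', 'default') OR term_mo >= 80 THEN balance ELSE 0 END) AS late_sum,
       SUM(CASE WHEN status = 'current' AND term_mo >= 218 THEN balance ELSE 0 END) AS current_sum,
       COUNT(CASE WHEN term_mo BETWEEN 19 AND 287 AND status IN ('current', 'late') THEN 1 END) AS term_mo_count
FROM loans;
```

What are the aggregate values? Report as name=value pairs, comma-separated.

late_sum=371997, current_sum=5210, term_mo_count=4

[late_sum: status IN ('late', 'default') OR term_mo >= 80]
loan_id=40: ✓ → 11025
loan_id=41: ✓ → 14662
loan_id=42: ✓ → 28809
loan_id=43: ✓ → 29648
loan_id=44: ✓ → 72222
loan_id=45: ✓ → 28481
loan_id=46: ✓ → 64211
loan_id=47: ✓ → 35383
loan_id=48: ✓ → 3645
loan_id=49: ✗
loan_id=50: ✓ → 5210
loan_id=51: ✗
loan_id=52: ✓ → 78701
late_sum = 11025 + 14662 + 28809 + 29648 + 72222 + 28481 + 64211 + 35383 + 3645 + 5210 + 78701 = 371997
—
[current_sum: status = 'current' AND term_mo >= 218]
loan_id=40: ✗
loan_id=41: ✗
loan_id=42: ✗
loan_id=43: ✗
loan_id=44: ✗
loan_id=45: ✗
loan_id=46: ✗
loan_id=47: ✗
loan_id=48: ✗
loan_id=49: ✗
loan_id=50: ✓ → 5210
loan_id=51: ✗
loan_id=52: ✗
current_sum = 5210
—
[term_mo_count: term_mo BETWEEN 19 AND 287 AND status IN ('current', 'late')]
loan_id=40: ✗
loan_id=41: ✗
loan_id=42: ✓ → 1
loan_id=43: ✗
loan_id=44: ✓ → 1
loan_id=45: ✗
loan_id=46: ✗
loan_id=47: ✗
loan_id=48: ✓ → 1
loan_id=49: ✗
loan_id=50: ✓ → 1
loan_id=51: ✗
loan_id=52: ✗
term_mo_count = COUNT(1, 1, 1, 1) = 4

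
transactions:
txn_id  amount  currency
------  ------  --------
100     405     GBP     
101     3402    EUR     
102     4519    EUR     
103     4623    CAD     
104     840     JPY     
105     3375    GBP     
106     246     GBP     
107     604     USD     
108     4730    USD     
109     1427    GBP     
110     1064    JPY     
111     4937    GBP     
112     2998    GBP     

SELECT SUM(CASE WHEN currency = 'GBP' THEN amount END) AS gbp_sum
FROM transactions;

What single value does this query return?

13388

txn_id=100: ✓ → 405
txn_id=101: ✗
txn_id=102: ✗
txn_id=103: ✗
txn_id=104: ✗
txn_id=105: ✓ → 3375
txn_id=106: ✓ → 246
txn_id=107: ✗
txn_id=108: ✗
txn_id=109: ✓ → 1427
txn_id=110: ✗
txn_id=111: ✓ → 4937
txn_id=112: ✓ → 2998
gbp_sum = 405 + 3375 + 246 + 1427 + 4937 + 2998 = 13388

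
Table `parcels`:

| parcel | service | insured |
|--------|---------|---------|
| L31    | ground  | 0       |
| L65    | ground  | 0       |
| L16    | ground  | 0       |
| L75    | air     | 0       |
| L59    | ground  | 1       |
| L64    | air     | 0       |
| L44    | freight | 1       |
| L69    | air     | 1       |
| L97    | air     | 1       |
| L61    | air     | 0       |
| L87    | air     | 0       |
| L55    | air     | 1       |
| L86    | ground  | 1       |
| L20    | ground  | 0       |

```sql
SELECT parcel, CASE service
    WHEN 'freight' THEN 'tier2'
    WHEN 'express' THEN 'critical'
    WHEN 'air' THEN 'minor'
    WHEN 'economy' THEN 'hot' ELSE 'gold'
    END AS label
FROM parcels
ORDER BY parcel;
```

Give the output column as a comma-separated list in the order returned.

parcel=L16: ELSE → gold
parcel=L20: ELSE → gold
parcel=L31: ELSE → gold
parcel=L44: service='freight' → tier2
parcel=L55: service='air' → minor
parcel=L59: ELSE → gold
parcel=L61: service='air' → minor
parcel=L64: service='air' → minor
parcel=L65: ELSE → gold
parcel=L69: service='air' → minor
parcel=L75: service='air' → minor
parcel=L86: ELSE → gold
parcel=L87: service='air' → minor
parcel=L97: service='air' → minor

gold, gold, gold, tier2, minor, gold, minor, minor, gold, minor, minor, gold, minor, minor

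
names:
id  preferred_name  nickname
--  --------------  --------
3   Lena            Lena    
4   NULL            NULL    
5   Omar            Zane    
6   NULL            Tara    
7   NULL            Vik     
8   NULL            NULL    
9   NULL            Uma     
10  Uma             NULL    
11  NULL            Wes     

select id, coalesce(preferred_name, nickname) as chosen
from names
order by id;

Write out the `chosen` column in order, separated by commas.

id=3: preferred_name=Lena → Lena
id=4: preferred_name=NULL, nickname=NULL (all NULL) → NULL
id=5: preferred_name=Omar → Omar
id=6: preferred_name=NULL, nickname=Tara → Tara
id=7: preferred_name=NULL, nickname=Vik → Vik
id=8: preferred_name=NULL, nickname=NULL (all NULL) → NULL
id=9: preferred_name=NULL, nickname=Uma → Uma
id=10: preferred_name=Uma → Uma
id=11: preferred_name=NULL, nickname=Wes → Wes

Lena, NULL, Omar, Tara, Vik, NULL, Uma, Uma, Wes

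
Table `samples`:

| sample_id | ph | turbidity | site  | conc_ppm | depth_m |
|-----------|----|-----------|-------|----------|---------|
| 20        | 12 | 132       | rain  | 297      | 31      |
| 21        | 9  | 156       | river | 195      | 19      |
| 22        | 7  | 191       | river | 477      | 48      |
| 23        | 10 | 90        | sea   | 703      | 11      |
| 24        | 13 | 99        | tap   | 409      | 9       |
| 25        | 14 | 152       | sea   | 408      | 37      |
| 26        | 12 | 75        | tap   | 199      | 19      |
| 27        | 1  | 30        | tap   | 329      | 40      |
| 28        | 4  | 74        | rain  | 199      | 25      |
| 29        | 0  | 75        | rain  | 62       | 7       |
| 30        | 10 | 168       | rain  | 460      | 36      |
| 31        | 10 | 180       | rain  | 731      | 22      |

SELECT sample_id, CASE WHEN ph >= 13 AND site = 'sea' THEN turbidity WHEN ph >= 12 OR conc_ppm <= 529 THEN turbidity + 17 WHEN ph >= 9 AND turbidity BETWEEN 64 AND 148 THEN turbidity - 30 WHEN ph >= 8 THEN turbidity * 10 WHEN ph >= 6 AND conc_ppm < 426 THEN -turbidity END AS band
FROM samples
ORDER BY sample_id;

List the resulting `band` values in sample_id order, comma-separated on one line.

sample_id=20: ph >= 12 OR conc_ppm <= 529 → 149
sample_id=21: ph >= 12 OR conc_ppm <= 529 → 173
sample_id=22: ph >= 12 OR conc_ppm <= 529 → 208
sample_id=23: ph >= 9 AND turbidity BETWEEN 64 AND 148 → 60
sample_id=24: ph >= 12 OR conc_ppm <= 529 → 116
sample_id=25: ph >= 13 AND site = 'sea' → 152
sample_id=26: ph >= 12 OR conc_ppm <= 529 → 92
sample_id=27: ph >= 12 OR conc_ppm <= 529 → 47
sample_id=28: ph >= 12 OR conc_ppm <= 529 → 91
sample_id=29: ph >= 12 OR conc_ppm <= 529 → 92
sample_id=30: ph >= 12 OR conc_ppm <= 529 → 185
sample_id=31: ph >= 8 → 1800

149, 173, 208, 60, 116, 152, 92, 47, 91, 92, 185, 1800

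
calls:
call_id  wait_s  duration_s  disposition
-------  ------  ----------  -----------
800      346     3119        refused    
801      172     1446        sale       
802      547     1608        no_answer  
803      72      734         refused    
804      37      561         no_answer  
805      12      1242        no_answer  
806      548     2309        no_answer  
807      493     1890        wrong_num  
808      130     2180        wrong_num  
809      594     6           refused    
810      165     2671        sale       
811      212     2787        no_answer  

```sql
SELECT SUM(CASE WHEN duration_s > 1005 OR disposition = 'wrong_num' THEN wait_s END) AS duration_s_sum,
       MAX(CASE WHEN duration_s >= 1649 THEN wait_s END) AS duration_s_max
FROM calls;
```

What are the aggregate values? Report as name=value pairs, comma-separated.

[duration_s_sum: duration_s > 1005 OR disposition = 'wrong_num']
call_id=800: ✓ → 346
call_id=801: ✓ → 172
call_id=802: ✓ → 547
call_id=803: ✗
call_id=804: ✗
call_id=805: ✓ → 12
call_id=806: ✓ → 548
call_id=807: ✓ → 493
call_id=808: ✓ → 130
call_id=809: ✗
call_id=810: ✓ → 165
call_id=811: ✓ → 212
duration_s_sum = 346 + 172 + 547 + 12 + 548 + 493 + 130 + 165 + 212 = 2625
—
[duration_s_max: duration_s >= 1649]
call_id=800: ✓ → 346
call_id=801: ✗
call_id=802: ✗
call_id=803: ✗
call_id=804: ✗
call_id=805: ✗
call_id=806: ✓ → 548
call_id=807: ✓ → 493
call_id=808: ✓ → 130
call_id=809: ✗
call_id=810: ✓ → 165
call_id=811: ✓ → 212
duration_s_max = MAX(346, 548, 493, 130, 165, 212) = 548

duration_s_sum=2625, duration_s_max=548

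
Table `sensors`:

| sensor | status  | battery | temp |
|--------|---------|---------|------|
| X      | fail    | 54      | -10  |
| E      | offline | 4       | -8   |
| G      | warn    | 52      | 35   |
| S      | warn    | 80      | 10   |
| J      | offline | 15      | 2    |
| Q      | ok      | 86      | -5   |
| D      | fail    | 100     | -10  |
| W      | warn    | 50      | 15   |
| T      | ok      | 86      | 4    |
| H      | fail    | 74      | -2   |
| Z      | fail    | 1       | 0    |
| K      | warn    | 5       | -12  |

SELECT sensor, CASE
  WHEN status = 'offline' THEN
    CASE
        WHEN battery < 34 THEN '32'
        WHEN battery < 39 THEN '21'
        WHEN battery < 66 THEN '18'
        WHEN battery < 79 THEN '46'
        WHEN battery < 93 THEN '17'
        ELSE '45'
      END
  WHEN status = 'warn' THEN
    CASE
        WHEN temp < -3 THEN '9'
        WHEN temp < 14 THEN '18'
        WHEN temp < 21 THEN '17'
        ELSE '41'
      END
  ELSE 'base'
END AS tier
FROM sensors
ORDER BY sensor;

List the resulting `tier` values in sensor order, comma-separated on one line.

base, 32, 41, base, 32, 9, base, 18, base, 17, base, base

sensor=D: status='fail' → outer ELSE → base
sensor=E: status='offline' → inner[battery < 34] → 32
sensor=G: status='warn' → inner[ELSE] → 41
sensor=H: status='fail' → outer ELSE → base
sensor=J: status='offline' → inner[battery < 34] → 32
sensor=K: status='warn' → inner[temp < -3] → 9
sensor=Q: status='ok' → outer ELSE → base
sensor=S: status='warn' → inner[temp < 14] → 18
sensor=T: status='ok' → outer ELSE → base
sensor=W: status='warn' → inner[temp < 21] → 17
sensor=X: status='fail' → outer ELSE → base
sensor=Z: status='fail' → outer ELSE → base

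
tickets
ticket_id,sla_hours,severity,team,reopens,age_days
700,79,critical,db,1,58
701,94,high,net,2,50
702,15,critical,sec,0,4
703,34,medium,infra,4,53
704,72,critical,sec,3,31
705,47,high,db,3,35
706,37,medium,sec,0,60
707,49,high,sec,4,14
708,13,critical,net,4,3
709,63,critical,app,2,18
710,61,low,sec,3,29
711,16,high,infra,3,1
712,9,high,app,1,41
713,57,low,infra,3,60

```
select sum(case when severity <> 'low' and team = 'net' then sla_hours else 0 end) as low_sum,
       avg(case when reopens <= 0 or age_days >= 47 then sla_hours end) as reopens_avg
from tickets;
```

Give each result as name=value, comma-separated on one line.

low_sum=107, reopens_avg=52.6666666667

[low_sum: severity <> 'low' and team = 'net']
ticket_id=700: ✗
ticket_id=701: ✓ → 94
ticket_id=702: ✗
ticket_id=703: ✗
ticket_id=704: ✗
ticket_id=705: ✗
ticket_id=706: ✗
ticket_id=707: ✗
ticket_id=708: ✓ → 13
ticket_id=709: ✗
ticket_id=710: ✗
ticket_id=711: ✗
ticket_id=712: ✗
ticket_id=713: ✗
low_sum = 94 + 13 = 107
—
[reopens_avg: reopens <= 0 or age_days >= 47]
ticket_id=700: ✓ → 79
ticket_id=701: ✓ → 94
ticket_id=702: ✓ → 15
ticket_id=703: ✓ → 34
ticket_id=704: ✗
ticket_id=705: ✗
ticket_id=706: ✓ → 37
ticket_id=707: ✗
ticket_id=708: ✗
ticket_id=709: ✗
ticket_id=710: ✗
ticket_id=711: ✗
ticket_id=712: ✗
ticket_id=713: ✓ → 57
reopens_avg = (79 + 94 + 15 + 34 + 37 + 57) / 6 = 52.6666666667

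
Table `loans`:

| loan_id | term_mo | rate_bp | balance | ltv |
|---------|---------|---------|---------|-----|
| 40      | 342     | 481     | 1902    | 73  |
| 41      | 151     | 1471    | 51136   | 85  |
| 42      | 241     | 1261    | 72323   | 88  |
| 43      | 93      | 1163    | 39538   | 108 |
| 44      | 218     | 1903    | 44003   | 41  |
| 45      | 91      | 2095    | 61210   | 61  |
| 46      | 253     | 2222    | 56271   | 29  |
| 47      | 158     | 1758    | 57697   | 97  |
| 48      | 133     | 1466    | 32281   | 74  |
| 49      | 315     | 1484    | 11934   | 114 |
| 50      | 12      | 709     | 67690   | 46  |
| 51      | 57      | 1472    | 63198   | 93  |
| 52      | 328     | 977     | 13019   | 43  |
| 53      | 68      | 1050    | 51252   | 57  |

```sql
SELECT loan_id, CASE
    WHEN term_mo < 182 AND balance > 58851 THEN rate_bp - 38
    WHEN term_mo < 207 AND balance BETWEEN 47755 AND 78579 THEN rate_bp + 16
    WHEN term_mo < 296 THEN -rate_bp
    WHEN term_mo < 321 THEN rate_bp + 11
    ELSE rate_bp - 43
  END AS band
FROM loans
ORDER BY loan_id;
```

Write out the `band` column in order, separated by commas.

438, 1487, -1261, -1163, -1903, 2057, -2222, 1774, -1466, 1495, 671, 1434, 934, 1066

loan_id=40: ELSE → 438
loan_id=41: term_mo < 207 AND balance BETWEEN 47755 AND 78579 → 1487
loan_id=42: term_mo < 296 → -1261
loan_id=43: term_mo < 296 → -1163
loan_id=44: term_mo < 296 → -1903
loan_id=45: term_mo < 182 AND balance > 58851 → 2057
loan_id=46: term_mo < 296 → -2222
loan_id=47: term_mo < 207 AND balance BETWEEN 47755 AND 78579 → 1774
loan_id=48: term_mo < 296 → -1466
loan_id=49: term_mo < 321 → 1495
loan_id=50: term_mo < 182 AND balance > 58851 → 671
loan_id=51: term_mo < 182 AND balance > 58851 → 1434
loan_id=52: ELSE → 934
loan_id=53: term_mo < 207 AND balance BETWEEN 47755 AND 78579 → 1066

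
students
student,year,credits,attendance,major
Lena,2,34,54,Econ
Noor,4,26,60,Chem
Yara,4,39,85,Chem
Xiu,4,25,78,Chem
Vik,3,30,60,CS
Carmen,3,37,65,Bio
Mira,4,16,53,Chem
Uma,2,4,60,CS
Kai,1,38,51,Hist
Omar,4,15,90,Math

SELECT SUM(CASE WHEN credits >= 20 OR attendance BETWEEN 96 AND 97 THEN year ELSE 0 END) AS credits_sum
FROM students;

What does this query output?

student=Lena: ✓ → 2
student=Noor: ✓ → 4
student=Yara: ✓ → 4
student=Xiu: ✓ → 4
student=Vik: ✓ → 3
student=Carmen: ✓ → 3
student=Mira: ✗
student=Uma: ✗
student=Kai: ✓ → 1
student=Omar: ✗
credits_sum = 2 + 4 + 4 + 4 + 3 + 3 + 1 = 21

21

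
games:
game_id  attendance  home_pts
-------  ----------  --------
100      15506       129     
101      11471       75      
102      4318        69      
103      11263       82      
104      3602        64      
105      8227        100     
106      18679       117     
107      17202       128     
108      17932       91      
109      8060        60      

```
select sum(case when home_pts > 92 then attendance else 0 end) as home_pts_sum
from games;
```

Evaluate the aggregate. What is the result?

game_id=100: ✓ → 15506
game_id=101: ✗
game_id=102: ✗
game_id=103: ✗
game_id=104: ✗
game_id=105: ✓ → 8227
game_id=106: ✓ → 18679
game_id=107: ✓ → 17202
game_id=108: ✗
game_id=109: ✗
home_pts_sum = 15506 + 8227 + 18679 + 17202 = 59614

59614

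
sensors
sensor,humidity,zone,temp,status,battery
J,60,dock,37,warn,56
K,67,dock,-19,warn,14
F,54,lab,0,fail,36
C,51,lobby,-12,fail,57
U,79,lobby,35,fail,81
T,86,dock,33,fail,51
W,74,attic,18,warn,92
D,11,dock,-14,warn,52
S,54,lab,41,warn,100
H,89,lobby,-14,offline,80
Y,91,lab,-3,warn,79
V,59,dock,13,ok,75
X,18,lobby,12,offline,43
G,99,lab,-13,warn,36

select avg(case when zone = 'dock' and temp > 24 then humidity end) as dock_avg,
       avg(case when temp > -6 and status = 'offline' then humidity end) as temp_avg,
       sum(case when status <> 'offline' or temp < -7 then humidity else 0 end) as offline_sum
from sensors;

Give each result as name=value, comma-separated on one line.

dock_avg=73, temp_avg=18, offline_sum=874

[dock_avg: zone = 'dock' and temp > 24]
sensor=J: ✓ → 60
sensor=K: ✗
sensor=F: ✗
sensor=C: ✗
sensor=U: ✗
sensor=T: ✓ → 86
sensor=W: ✗
sensor=D: ✗
sensor=S: ✗
sensor=H: ✗
sensor=Y: ✗
sensor=V: ✗
sensor=X: ✗
sensor=G: ✗
dock_avg = (60 + 86) / 2 = 73
—
[temp_avg: temp > -6 and status = 'offline']
sensor=J: ✗
sensor=K: ✗
sensor=F: ✗
sensor=C: ✗
sensor=U: ✗
sensor=T: ✗
sensor=W: ✗
sensor=D: ✗
sensor=S: ✗
sensor=H: ✗
sensor=Y: ✗
sensor=V: ✗
sensor=X: ✓ → 18
sensor=G: ✗
temp_avg = 18
—
[offline_sum: status <> 'offline' or temp < -7]
sensor=J: ✓ → 60
sensor=K: ✓ → 67
sensor=F: ✓ → 54
sensor=C: ✓ → 51
sensor=U: ✓ → 79
sensor=T: ✓ → 86
sensor=W: ✓ → 74
sensor=D: ✓ → 11
sensor=S: ✓ → 54
sensor=H: ✓ → 89
sensor=Y: ✓ → 91
sensor=V: ✓ → 59
sensor=X: ✗
sensor=G: ✓ → 99
offline_sum = 60 + 67 + 54 + 51 + 79 + 86 + 74 + 11 + 54 + 89 + 91 + 59 + 99 = 874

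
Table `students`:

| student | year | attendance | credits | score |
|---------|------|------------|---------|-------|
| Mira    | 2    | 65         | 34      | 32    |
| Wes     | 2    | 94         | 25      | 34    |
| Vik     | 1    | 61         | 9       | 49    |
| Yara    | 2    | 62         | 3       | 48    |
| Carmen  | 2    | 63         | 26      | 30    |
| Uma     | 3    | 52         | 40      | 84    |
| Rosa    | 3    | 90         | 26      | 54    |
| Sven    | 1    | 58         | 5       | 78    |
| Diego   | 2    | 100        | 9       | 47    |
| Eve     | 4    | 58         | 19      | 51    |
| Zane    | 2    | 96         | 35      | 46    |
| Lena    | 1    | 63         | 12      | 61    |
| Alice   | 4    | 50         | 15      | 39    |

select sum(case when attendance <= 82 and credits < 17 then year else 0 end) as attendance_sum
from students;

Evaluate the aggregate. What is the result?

student=Mira: ✗
student=Wes: ✗
student=Vik: ✓ → 1
student=Yara: ✓ → 2
student=Carmen: ✗
student=Uma: ✗
student=Rosa: ✗
student=Sven: ✓ → 1
student=Diego: ✗
student=Eve: ✗
student=Zane: ✗
student=Lena: ✓ → 1
student=Alice: ✓ → 4
attendance_sum = 1 + 2 + 1 + 1 + 4 = 9

9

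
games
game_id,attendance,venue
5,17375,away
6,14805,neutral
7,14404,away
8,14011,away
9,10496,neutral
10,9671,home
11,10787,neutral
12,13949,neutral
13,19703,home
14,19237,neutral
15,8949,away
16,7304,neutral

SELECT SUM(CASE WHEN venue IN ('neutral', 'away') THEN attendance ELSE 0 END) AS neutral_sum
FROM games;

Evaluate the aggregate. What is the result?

game_id=5: ✓ → 17375
game_id=6: ✓ → 14805
game_id=7: ✓ → 14404
game_id=8: ✓ → 14011
game_id=9: ✓ → 10496
game_id=10: ✗
game_id=11: ✓ → 10787
game_id=12: ✓ → 13949
game_id=13: ✗
game_id=14: ✓ → 19237
game_id=15: ✓ → 8949
game_id=16: ✓ → 7304
neutral_sum = 17375 + 14805 + 14404 + 14011 + 10496 + 10787 + 13949 + 19237 + 8949 + 7304 = 131317

131317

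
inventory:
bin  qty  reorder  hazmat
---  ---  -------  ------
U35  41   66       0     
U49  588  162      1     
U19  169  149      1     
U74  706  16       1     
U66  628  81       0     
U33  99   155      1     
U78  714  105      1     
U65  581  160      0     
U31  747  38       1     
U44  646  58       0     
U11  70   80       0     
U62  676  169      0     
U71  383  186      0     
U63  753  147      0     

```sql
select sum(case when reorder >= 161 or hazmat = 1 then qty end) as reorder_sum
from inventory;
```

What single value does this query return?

bin=U35: ✗
bin=U49: ✓ → 588
bin=U19: ✓ → 169
bin=U74: ✓ → 706
bin=U66: ✗
bin=U33: ✓ → 99
bin=U78: ✓ → 714
bin=U65: ✗
bin=U31: ✓ → 747
bin=U44: ✗
bin=U11: ✗
bin=U62: ✓ → 676
bin=U71: ✓ → 383
bin=U63: ✗
reorder_sum = 588 + 169 + 706 + 99 + 714 + 747 + 676 + 383 = 4082

4082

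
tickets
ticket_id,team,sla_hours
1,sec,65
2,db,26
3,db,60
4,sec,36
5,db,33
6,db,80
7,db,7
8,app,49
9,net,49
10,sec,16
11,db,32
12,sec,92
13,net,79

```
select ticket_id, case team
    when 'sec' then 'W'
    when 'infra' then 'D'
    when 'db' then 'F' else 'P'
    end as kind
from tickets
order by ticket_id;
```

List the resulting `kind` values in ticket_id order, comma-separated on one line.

ticket_id=1: team='sec' → W
ticket_id=2: team='db' → F
ticket_id=3: team='db' → F
ticket_id=4: team='sec' → W
ticket_id=5: team='db' → F
ticket_id=6: team='db' → F
ticket_id=7: team='db' → F
ticket_id=8: ELSE → P
ticket_id=9: ELSE → P
ticket_id=10: team='sec' → W
ticket_id=11: team='db' → F
ticket_id=12: team='sec' → W
ticket_id=13: ELSE → P

W, F, F, W, F, F, F, P, P, W, F, W, P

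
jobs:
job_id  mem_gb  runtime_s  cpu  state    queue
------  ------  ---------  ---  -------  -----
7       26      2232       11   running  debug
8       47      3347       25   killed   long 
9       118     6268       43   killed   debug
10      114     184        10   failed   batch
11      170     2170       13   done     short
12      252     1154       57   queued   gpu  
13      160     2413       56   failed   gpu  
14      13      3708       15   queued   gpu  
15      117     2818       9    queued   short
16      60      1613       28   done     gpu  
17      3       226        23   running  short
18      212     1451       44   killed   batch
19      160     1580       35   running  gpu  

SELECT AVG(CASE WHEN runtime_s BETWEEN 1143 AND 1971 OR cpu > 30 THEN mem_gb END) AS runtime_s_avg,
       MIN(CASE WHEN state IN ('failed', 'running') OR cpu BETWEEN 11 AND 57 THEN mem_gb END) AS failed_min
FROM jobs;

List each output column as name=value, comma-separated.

runtime_s_avg=160.3333333333, failed_min=3

[runtime_s_avg: runtime_s BETWEEN 1143 AND 1971 OR cpu > 30]
job_id=7: ✗
job_id=8: ✗
job_id=9: ✓ → 118
job_id=10: ✗
job_id=11: ✗
job_id=12: ✓ → 252
job_id=13: ✓ → 160
job_id=14: ✗
job_id=15: ✗
job_id=16: ✓ → 60
job_id=17: ✗
job_id=18: ✓ → 212
job_id=19: ✓ → 160
runtime_s_avg = (118 + 252 + 160 + 60 + 212 + 160) / 6 = 160.3333333333
—
[failed_min: state IN ('failed', 'running') OR cpu BETWEEN 11 AND 57]
job_id=7: ✓ → 26
job_id=8: ✓ → 47
job_id=9: ✓ → 118
job_id=10: ✓ → 114
job_id=11: ✓ → 170
job_id=12: ✓ → 252
job_id=13: ✓ → 160
job_id=14: ✓ → 13
job_id=15: ✗
job_id=16: ✓ → 60
job_id=17: ✓ → 3
job_id=18: ✓ → 212
job_id=19: ✓ → 160
failed_min = MIN(26, 47, 118, 114, 170, 252, 160, 13, 60, 3, 212, 160) = 3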